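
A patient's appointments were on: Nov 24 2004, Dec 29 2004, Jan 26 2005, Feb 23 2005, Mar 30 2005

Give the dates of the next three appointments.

Apr 27 2005, May 25 2005, Jun 29 2005

All Wednesdays; the gaps (35, 28, 28, 35) vary with month length.
This is the last Wednesday of each month.
Last Wednesday of April 2005: Apr 27 2005.
Last Wednesday of May 2005: May 25 2005.
Last Wednesday of June 2005: Jun 29 2005.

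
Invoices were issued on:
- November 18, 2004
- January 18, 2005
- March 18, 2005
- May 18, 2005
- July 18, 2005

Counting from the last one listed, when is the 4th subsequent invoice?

March 18, 2006

Gaps: 61, 59, 61, 61 days — not constant. Every event is on the 18th of the month.
Pattern: the 18th of every 2 months.
September 2005: September 18, 2005.
Next: November 2005 → November 18, 2005.
Next: January 2006 → January 18, 2006.
March 2006: March 18, 2006.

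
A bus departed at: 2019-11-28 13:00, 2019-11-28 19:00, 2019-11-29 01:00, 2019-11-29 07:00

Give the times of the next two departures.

Spacing: 6, 6, 6 h — constant 6 h.
2019-11-29 07:00 + 6 h = 2019-11-29 13:00.
2019-11-29 13:00 + 6 h = 2019-11-29 19:00.

2019-11-29 13:00, 2019-11-29 19:00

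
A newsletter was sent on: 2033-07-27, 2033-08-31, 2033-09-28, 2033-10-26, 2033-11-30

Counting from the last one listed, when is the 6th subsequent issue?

These are Wednesdays with 35, 28, 28, 35-day gaps.
Each is the final Wednesday of its month — 2033-08-31 is past the 28th, so '4th Wednesday' doesn't fit.
December 2033 ends with Wednesday 2033-12-28.
Last Wednesday of January 2034: 2034-01-25.
Last Wednesday of February 2034: 2034-02-22.
Last Wednesday of March 2034: 2034-03-29.
Last Wednesday of April 2034: 2034-04-26.
Last Wednesday of May 2034: 2034-05-31.

2034-05-31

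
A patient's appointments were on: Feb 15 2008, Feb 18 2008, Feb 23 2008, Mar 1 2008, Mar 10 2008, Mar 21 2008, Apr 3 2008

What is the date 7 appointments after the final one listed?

Aug 28 2008

Gaps: 3, 5, 7, 9, 11, 13 days — each gap is 2 larger than the previous one.
Next gap: 15 days. Apr 3 2008 + 15 days = Apr 18 2008.
Next gap: 17 days. Apr 18 2008 + 17 days = May 5 2008.
Next gap: 19 days. May 5 2008 + 19 days = May 24 2008.
Next gap: 21 days. May 24 2008 + 21 days = Jun 14 2008.
Next gap: 23 days. Jun 14 2008 + 23 days = Jul 7 2008.
Next gap: 25 days. Jul 7 2008 + 25 days = Aug 1 2008.
Next gap: 27 days. Aug 1 2008 + 27 days = Aug 28 2008.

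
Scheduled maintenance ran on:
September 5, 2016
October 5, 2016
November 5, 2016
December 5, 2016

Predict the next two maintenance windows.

Gaps: 30, 31, 30 days — not constant. Every event is on the 5th of the month.
Pattern: the 5th of each month.
Next: January 2017 → January 5, 2017.
February 2017: February 5, 2017.

January 5, 2017; February 5, 2017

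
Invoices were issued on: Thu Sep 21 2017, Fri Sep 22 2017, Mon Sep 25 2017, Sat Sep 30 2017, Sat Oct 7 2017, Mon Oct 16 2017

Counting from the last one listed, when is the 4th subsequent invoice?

Mon Dec 11 2017

Intervals are 1, 3, 5, 7, 9 days — an arithmetic progression with common difference 2.
Next gap: 11 days. Mon Oct 16 2017 + 11 days = Fri Oct 27 2017.
Next gap: 13 days. Fri Oct 27 2017 + 13 days = Thu Nov 9 2017.
Next gap: 15 days. Thu Nov 9 2017 + 15 days = Fri Nov 24 2017.
Next gap: 17 days. Fri Nov 24 2017 + 17 days = Mon Dec 11 2017.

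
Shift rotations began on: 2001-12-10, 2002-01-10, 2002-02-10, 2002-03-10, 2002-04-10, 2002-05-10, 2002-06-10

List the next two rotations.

2002-07-10, 2002-08-10

Each date is the 10th; the gaps (31, 31, 28, 31, 30, 31) track the month lengths.
The rule is the 10th of each month.
July 2002: 2002-07-10.
August 2002: 2002-08-10.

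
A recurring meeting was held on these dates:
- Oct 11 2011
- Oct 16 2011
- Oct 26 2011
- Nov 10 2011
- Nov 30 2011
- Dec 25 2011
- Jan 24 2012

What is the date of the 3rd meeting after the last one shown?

May 23 2012

Intervals are 5, 10, 15, 20, 25, 30 days — an arithmetic progression with common difference 5.
Next gap: 35 days. Jan 24 2012 + 35 days = Feb 28 2012.
Next gap: 40 days. Feb 28 2012 + 40 days = Apr 8 2012.
Next gap: 45 days. Apr 8 2012 + 45 days = May 23 2012.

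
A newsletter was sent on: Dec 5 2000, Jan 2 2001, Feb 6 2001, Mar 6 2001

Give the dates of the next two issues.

Gaps: 28, 35, 28 days — a mix of 28 and 35. Every date is a Tuesday.
Each is the 1st Tuesday of its month.
1st Tuesday of April 2001: Apr 3 2001.
1st Tuesday of May 2001: May 1 2001.

Apr 3 2001, May 1 2001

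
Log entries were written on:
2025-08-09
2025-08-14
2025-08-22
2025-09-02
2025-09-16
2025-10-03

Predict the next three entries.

Intervals are 5, 8, 11, 14, 17 days — an arithmetic progression with common difference 3.
Next gap: 20 days. 2025-10-03 + 20 days = 2025-10-23.
Next gap: 23 days. 2025-10-23 + 23 days = 2025-11-15.
Next gap: 26 days. 2025-11-15 + 26 days = 2025-12-11.

2025-10-23, 2025-11-15, 2025-12-11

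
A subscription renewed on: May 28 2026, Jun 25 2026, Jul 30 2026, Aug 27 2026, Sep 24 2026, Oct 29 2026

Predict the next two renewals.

Every date is a Thursday; gaps 28, 35, 28, 28, 35 days.
Each is the last Thursday of its month (at least one falls on the 29th or later, ruling out '4th Thursday').
November 2026 ends with Thursday Nov 26 2026.
December 2026 ends with Thursday Dec 31 2026.

Nov 26 2026, Dec 31 2026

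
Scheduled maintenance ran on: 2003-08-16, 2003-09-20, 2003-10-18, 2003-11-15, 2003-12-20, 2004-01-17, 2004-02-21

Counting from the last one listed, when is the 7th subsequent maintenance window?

Gaps: 35, 28, 28, 35, 28, 35 days — a mix of 28 and 35. Every date is a Saturday.
Each is the 3rd Saturday of its month.
3rd Saturday of March 2004: 2004-03-20.
3rd Saturday of April 2004: 2004-04-17.
3rd Saturday of May 2004: 2004-05-15.
June 2004 — 3rd Saturday is 2004-06-19.
3rd Saturday of July 2004: 2004-07-17.
3rd Saturday of August 2004: 2004-08-21.
3rd Saturday of September 2004: 2004-09-18.

2004-09-18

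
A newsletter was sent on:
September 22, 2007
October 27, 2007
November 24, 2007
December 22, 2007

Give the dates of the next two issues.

January 26, 2008; February 23, 2008

All dates are Saturdays, 35, 28, 28 days apart.
Specifically, the 4th Saturday of each month.
4th Saturday of January 2008: January 26, 2008.
February 2008 — 4th Saturday is February 23, 2008.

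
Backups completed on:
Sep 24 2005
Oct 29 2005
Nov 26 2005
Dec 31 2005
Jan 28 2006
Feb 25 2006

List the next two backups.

Mar 25 2006, Apr 29 2006

All Saturdays; the gaps (35, 28, 35, 28, 28) vary with month length.
This is the last Saturday of each month.
Last Saturday of March 2006: Mar 25 2006.
April 2006 ends with Saturday Apr 29 2006.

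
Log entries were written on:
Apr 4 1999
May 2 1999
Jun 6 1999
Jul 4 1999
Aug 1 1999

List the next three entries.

Sep 5 1999, Oct 3 1999, Nov 7 1999

All dates are Sundays, 28, 35, 28, 28 days apart.
Specifically, the 1st Sunday of each month.
1st Sunday of September 1999: Sep 5 1999.
1st Sunday of October 1999: Oct 3 1999.
1st Sunday of November 1999: Nov 7 1999.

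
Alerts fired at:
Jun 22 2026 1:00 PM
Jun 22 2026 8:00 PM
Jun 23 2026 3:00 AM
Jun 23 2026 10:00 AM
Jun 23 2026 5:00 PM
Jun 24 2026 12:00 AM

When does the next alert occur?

Jun 24 2026 7:00 AM

Gaps: 7, 7, 7, 7, 7 hours — each event is 7 hours after the previous one.
Jun 24 2026 12:00 AM + 7 h = Jun 24 2026 7:00 AM.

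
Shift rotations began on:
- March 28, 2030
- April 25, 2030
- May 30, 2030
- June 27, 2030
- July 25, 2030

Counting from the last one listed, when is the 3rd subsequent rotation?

All Thursdays; the gaps (28, 35, 28, 28) vary with month length.
This is the last Thursday of each month.
August 2030 ends with Thursday August 29, 2030.
September 2030 ends with Thursday September 26, 2030.
October 2030 ends with Thursday October 31, 2030.

October 31, 2030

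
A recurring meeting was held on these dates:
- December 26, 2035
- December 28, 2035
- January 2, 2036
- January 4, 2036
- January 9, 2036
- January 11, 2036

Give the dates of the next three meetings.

January 16, 2036; January 18, 2036; January 23, 2036

Every event lands on a Wednesday or Friday (gaps cycle 2, 5, 2, 5, 2).
So the schedule is: every Wednesday and Friday.
The following Wednesday is January 16, 2036.
The following Friday is January 18, 2036.
The following Wednesday is January 23, 2036.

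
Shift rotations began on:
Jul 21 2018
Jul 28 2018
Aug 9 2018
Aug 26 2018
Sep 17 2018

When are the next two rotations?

Intervals are 7, 12, 17, 22 days — an arithmetic progression with common difference 5.
Next gap: 27 days. Sep 17 2018 + 27 days = Oct 14 2018.
Next gap: 32 days. Oct 14 2018 + 32 days = Nov 15 2018.

Oct 14 2018, Nov 15 2018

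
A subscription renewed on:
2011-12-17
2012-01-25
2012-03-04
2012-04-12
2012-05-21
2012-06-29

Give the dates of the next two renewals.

Every event comes 39 days after the last (39, 39, 39, 39, 39).
2012-06-29 + 39 days = 2012-08-07.
2012-08-07 + 39 days = 2012-09-15.

2012-08-07, 2012-09-15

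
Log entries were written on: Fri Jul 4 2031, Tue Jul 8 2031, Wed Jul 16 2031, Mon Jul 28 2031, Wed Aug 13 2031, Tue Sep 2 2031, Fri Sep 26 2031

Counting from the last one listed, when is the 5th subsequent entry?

Wed Mar 24 2032

The spacing grows by 4 each time: 4, 8, 12, 16, 20, 24 days.
Next gap: 28 days. Fri Sep 26 2031 + 28 days = Fri Oct 24 2031.
Next gap: 32 days. Fri Oct 24 2031 + 32 days = Tue Nov 25 2031.
Next gap: 36 days. Tue Nov 25 2031 + 36 days = Wed Dec 31 2031.
Next gap: 40 days. Wed Dec 31 2031 + 40 days = Mon Feb 9 2032.
Next gap: 44 days. Mon Feb 9 2032 + 44 days = Wed Mar 24 2032.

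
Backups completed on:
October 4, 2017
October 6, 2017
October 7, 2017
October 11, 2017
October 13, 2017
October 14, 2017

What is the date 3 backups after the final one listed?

October 21, 2017

Every event lands on a Wednesday or Friday or Saturday (gaps cycle 2, 1, 4, 2, 1).
So the schedule is: every Wednesday, Friday and Saturday.
The following Wednesday is October 18, 2017.
The following Friday is October 20, 2017.
Next Saturday: October 21, 2017.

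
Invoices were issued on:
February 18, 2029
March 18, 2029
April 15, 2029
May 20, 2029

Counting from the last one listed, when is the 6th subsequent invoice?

These are Sundays at 28- or 35-day spacing (28, 28, 35).
The pattern: 3rd Sunday of the month.
3rd Sunday of June 2029: June 17, 2029.
July 2029 — 3rd Sunday is July 15, 2029.
3rd Sunday of August 2029: August 19, 2029.
3rd Sunday of September 2029: September 16, 2029.
3rd Sunday of October 2029: October 21, 2029.
3rd Sunday of November 2029: November 18, 2029.

November 18, 2029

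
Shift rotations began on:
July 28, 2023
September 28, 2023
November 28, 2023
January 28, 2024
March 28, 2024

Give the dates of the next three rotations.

Each date is the 28th; the gaps (62, 61, 61, 60) track the month lengths.
The rule is the 28th of every 2 months.
May 2024: May 28, 2024.
July 2024: July 28, 2024.
September 2024: September 28, 2024.

May 28, 2024; July 28, 2024; September 28, 2024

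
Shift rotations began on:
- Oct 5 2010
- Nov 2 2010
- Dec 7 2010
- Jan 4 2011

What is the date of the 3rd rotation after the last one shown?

Apr 5 2011

All dates are Tuesdays, 28, 35, 28 days apart.
Specifically, the 1st Tuesday of each month.
1st Tuesday of February 2011: Feb 1 2011.
1st Tuesday of March 2011: Mar 1 2011.
April 2011 — 1st Tuesday is Apr 5 2011.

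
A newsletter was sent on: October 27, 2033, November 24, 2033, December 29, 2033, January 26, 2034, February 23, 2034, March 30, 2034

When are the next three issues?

All Thursdays; the gaps (28, 35, 28, 28, 35) vary with month length.
This is the last Thursday of each month.
April 2034 ends with Thursday April 27, 2034.
Last Thursday of May 2034: May 25, 2034.
June 2034 ends with Thursday June 29, 2034.

April 27, 2034; May 25, 2034; June 29, 2034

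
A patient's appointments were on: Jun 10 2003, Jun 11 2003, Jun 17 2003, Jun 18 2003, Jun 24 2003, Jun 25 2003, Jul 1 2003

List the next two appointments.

Jul 2 2003, Jul 8 2003

The gap pattern 1, 6, 1, 6, 1, 6 repeats every 2 events.
These are the Tuesdays and Wednesdays of each week.
The following Wednesday is Jul 2 2003.
The following Tuesday is Jul 8 2003.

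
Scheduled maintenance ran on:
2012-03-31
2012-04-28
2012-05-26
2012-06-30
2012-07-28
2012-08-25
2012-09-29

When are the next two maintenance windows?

These are Saturdays with 28, 28, 35, 28, 28, 35-day gaps.
Each is the final Saturday of its month — 2012-03-31 is past the 28th, so '4th Saturday' doesn't fit.
Last Saturday of October 2012: 2012-10-27.
Last Saturday of November 2012: 2012-11-24.

2012-10-27, 2012-11-24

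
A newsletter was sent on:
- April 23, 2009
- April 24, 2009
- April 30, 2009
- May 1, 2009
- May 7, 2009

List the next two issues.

The gap pattern 1, 6, 1, 6 repeats every 2 events.
These are the Thursdays and Fridays of each week.
The following Friday is May 8, 2009.
The following Thursday is May 14, 2009.

May 8, 2009; May 14, 2009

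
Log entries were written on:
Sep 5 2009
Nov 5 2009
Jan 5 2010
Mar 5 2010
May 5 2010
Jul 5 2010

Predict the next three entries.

Sep 5 2010, Nov 5 2010, Jan 5 2011

The day-of-month is always 5 (61, 61, 59, 61, 61 days between events).
So this recurs on the 5th of every 2 months.
September 2010: Sep 5 2010.
Next: November 2010 → Nov 5 2010.
Next: January 2011 → Jan 5 2011.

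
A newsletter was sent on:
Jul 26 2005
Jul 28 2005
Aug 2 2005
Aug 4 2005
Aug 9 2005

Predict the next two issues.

Aug 11 2005, Aug 16 2005

The gap pattern 2, 5, 2, 5 repeats every 2 events.
These are the Tuesdays and Thursdays of each week.
Next Thursday: Aug 11 2005.
The following Tuesday is Aug 16 2005.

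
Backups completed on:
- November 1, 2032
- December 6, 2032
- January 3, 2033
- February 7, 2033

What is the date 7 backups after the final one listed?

September 5, 2033

Gaps: 35, 28, 35 days — a mix of 28 and 35. Every date is a Monday.
Each is the 1st Monday of its month.
1st Monday of March 2033: March 7, 2033.
1st Monday of April 2033: April 4, 2033.
May 2033 — 1st Monday is May 2, 2033.
1st Monday of June 2033: June 6, 2033.
1st Monday of July 2033: July 4, 2033.
1st Monday of August 2033: August 1, 2033.
September 2033 — 1st Monday is September 5, 2033.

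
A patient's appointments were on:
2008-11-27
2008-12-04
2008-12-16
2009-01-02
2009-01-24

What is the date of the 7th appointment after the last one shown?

2009-11-14

Intervals are 7, 12, 17, 22 days — an arithmetic progression with common difference 5.
Next gap: 27 days. 2009-01-24 + 27 days = 2009-02-20.
Next gap: 32 days. 2009-02-20 + 32 days = 2009-03-24.
Next gap: 37 days. 2009-03-24 + 37 days = 2009-04-30.
Next gap: 42 days. 2009-04-30 + 42 days = 2009-06-11.
Next gap: 47 days. 2009-06-11 + 47 days = 2009-07-28.
Next gap: 52 days. 2009-07-28 + 52 days = 2009-09-18.
Next gap: 57 days. 2009-09-18 + 57 days = 2009-11-14.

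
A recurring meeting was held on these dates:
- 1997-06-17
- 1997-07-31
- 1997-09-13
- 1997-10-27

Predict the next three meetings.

The spacing is 44, 44, 44 days — always 44 days.
1997-10-27 + 44 days = 1997-12-10.
1997-12-10 + 44 days = 1998-01-23.
1998-01-23 + 44 days = 1998-03-08.

1997-12-10, 1998-01-23, 1998-03-08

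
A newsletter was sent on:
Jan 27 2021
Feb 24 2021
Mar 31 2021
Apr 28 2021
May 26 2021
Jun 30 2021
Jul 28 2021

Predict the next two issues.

Aug 25 2021, Sep 29 2021

These are Wednesdays with 28, 35, 28, 28, 35, 28-day gaps.
Each is the final Wednesday of its month — Mar 31 2021 is past the 28th, so '4th Wednesday' doesn't fit.
August 2021 ends with Wednesday Aug 25 2021.
September 2021 ends with Wednesday Sep 29 2021.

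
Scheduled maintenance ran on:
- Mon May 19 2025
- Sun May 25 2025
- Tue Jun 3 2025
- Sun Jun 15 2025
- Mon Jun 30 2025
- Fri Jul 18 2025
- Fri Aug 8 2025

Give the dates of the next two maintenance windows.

Mon Sep 1 2025, Sun Sep 28 2025

Gaps: 6, 9, 12, 15, 18, 21 days — each gap is 3 larger than the previous one.
Next gap: 24 days. Fri Aug 8 2025 + 24 days = Mon Sep 1 2025.
Next gap: 27 days. Mon Sep 1 2025 + 27 days = Sun Sep 28 2025.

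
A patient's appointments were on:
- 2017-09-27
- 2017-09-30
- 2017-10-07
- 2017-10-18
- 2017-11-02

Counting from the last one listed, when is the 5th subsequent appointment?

Gaps: 3, 7, 11, 15 days — each gap is 4 larger than the previous one.
Next gap: 19 days. 2017-11-02 + 19 days = 2017-11-21.
Next gap: 23 days. 2017-11-21 + 23 days = 2017-12-14.
Next gap: 27 days. 2017-12-14 + 27 days = 2018-01-10.
Next gap: 31 days. 2018-01-10 + 31 days = 2018-02-10.
Next gap: 35 days. 2018-02-10 + 35 days = 2018-03-17.

2018-03-17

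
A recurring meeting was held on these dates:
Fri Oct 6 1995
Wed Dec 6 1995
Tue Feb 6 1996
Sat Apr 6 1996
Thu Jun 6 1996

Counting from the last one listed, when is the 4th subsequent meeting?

Each date is the 6th; the gaps (61, 62, 60, 61) track the month lengths.
The rule is the 6th of every 2 months.
August 1996: Tue Aug 6 1996.
Next: October 1996 → Sun Oct 6 1996.
Next: December 1996 → Fri Dec 6 1996.
Next: February 1997 → Thu Feb 6 1997.

Thu Feb 6 1997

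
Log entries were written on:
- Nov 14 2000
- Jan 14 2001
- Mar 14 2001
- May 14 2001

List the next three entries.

Jul 14 2001, Sep 14 2001, Nov 14 2001

Each date is the 14th; the gaps (61, 59, 61) track the month lengths.
The rule is the 14th of every 2 months.
Next: July 2001 → Jul 14 2001.
September 2001: Sep 14 2001.
Next: November 2001 → Nov 14 2001.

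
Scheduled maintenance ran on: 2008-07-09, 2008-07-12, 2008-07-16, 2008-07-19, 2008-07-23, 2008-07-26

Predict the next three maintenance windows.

2008-07-30, 2008-08-02, 2008-08-06

Every event lands on a Wednesday or Saturday (gaps cycle 3, 4, 3, 4, 3).
So the schedule is: every Wednesday and Saturday.
The following Wednesday is 2008-07-30.
Next Saturday: 2008-08-02.
The following Wednesday is 2008-08-06.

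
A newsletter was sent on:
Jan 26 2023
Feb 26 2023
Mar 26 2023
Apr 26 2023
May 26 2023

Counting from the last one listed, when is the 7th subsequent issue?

Dec 26 2023

Each date is the 26th; the gaps (31, 28, 31, 30) track the month lengths.
The rule is the 26th of each month.
Next: June 2023 → Jun 26 2023.
July 2023: Jul 26 2023.
Next: August 2023 → Aug 26 2023.
September 2023: Sep 26 2023.
Next: October 2023 → Oct 26 2023.
Next: November 2023 → Nov 26 2023.
December 2023: Dec 26 2023.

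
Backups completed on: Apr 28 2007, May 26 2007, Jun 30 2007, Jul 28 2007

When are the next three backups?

These are Saturdays with 28, 35, 28-day gaps.
Each is the final Saturday of its month — Jun 30 2007 is past the 28th, so '4th Saturday' doesn't fit.
August 2007 ends with Saturday Aug 25 2007.
September 2007 ends with Saturday Sep 29 2007.
Last Saturday of October 2007: Oct 27 2007.

Aug 25 2007, Sep 29 2007, Oct 27 2007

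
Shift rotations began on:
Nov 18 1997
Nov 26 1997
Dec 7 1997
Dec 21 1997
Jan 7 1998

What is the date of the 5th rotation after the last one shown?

May 17 1998

The spacing grows by 3 each time: 8, 11, 14, 17 days.
Next gap: 20 days. Jan 7 1998 + 20 days = Jan 27 1998.
Next gap: 23 days. Jan 27 1998 + 23 days = Feb 19 1998.
Next gap: 26 days. Feb 19 1998 + 26 days = Mar 17 1998.
Next gap: 29 days. Mar 17 1998 + 29 days = Apr 15 1998.
Next gap: 32 days. Apr 15 1998 + 32 days = May 17 1998.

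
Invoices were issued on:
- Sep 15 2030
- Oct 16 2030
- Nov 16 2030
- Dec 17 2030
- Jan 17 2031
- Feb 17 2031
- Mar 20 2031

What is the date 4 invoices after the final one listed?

The spacing is 31, 31, 31, 31, 31, 31 days — always 31 days.
Mar 20 2031 + 31 days = Apr 20 2031.
Apr 20 2031 + 31 days = May 21 2031.
May 21 2031 + 31 days = Jun 21 2031.
Jun 21 2031 + 31 days = Jul 22 2031.

Jul 22 2031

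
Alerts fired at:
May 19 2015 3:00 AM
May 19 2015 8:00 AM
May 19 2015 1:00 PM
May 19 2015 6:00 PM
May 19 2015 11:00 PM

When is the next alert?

May 20 2015 4:00 AM

Spacing: 5, 5, 5, 5 h — constant 5 h.
May 19 2015 11:00 PM + 5 h = May 20 2015 4:00 AM.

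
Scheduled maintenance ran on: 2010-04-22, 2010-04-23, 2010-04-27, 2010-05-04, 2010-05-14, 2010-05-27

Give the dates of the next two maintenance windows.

2010-06-12, 2010-07-01

Intervals are 1, 4, 7, 10, 13 days — an arithmetic progression with common difference 3.
Next gap: 16 days. 2010-05-27 + 16 days = 2010-06-12.
Next gap: 19 days. 2010-06-12 + 19 days = 2010-07-01.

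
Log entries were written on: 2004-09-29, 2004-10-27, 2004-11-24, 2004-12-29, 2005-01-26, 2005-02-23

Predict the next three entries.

All Wednesdays; the gaps (28, 28, 35, 28, 28) vary with month length.
This is the last Wednesday of each month.
Last Wednesday of March 2005: 2005-03-30.
Last Wednesday of April 2005: 2005-04-27.
May 2005 ends with Wednesday 2005-05-25.

2005-03-30, 2005-04-27, 2005-05-25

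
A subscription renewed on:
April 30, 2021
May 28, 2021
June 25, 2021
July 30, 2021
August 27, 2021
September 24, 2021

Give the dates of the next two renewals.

October 29, 2021; November 26, 2021

All Fridays; the gaps (28, 28, 35, 28, 28) vary with month length.
This is the last Friday of each month.
Last Friday of October 2021: October 29, 2021.
November 2021 ends with Friday November 26, 2021.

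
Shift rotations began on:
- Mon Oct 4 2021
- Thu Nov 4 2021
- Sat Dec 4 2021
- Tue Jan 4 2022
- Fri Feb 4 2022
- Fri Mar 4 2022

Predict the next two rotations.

Mon Apr 4 2022, Wed May 4 2022

The day-of-month is always 4 (31, 30, 31, 31, 28 days between events).
So this recurs on the 4th of each month.
Next: April 2022 → Mon Apr 4 2022.
Next: May 2022 → Wed May 4 2022.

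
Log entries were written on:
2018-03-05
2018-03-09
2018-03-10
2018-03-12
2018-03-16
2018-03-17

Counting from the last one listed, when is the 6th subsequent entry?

Gaps: 4, 1, 2, 4, 1 days — not constant, but cyclic with period 3.
The events fall on every Monday, Friday and Saturday.
Next Monday: 2018-03-19.
Next Friday: 2018-03-23.
Next Saturday: 2018-03-24.
Next Monday: 2018-03-26.
The following Friday is 2018-03-30.
Next Saturday: 2018-03-31.

2018-03-31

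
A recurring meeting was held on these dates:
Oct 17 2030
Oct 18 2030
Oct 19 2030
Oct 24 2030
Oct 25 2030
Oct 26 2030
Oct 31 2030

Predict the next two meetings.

Every event lands on a Thursday or Friday or Saturday (gaps cycle 1, 1, 5, 1, 1, 5).
So the schedule is: every Thursday, Friday and Saturday.
The following Friday is Nov 1 2030.
The following Saturday is Nov 2 2030.

Nov 1 2030, Nov 2 2030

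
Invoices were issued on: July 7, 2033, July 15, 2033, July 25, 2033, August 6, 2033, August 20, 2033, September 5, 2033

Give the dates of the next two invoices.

September 23, 2033; October 13, 2033

Intervals are 8, 10, 12, 14, 16 days — an arithmetic progression with common difference 2.
Next gap: 18 days. September 5, 2033 + 18 days = September 23, 2033.
Next gap: 20 days. September 23, 2033 + 20 days = October 13, 2033.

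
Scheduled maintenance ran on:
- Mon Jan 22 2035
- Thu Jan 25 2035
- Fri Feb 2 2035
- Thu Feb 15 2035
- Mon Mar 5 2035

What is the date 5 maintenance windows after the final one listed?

Gaps: 3, 8, 13, 18 days — each gap is 5 larger than the previous one.
Next gap: 23 days. Mon Mar 5 2035 + 23 days = Wed Mar 28 2035.
Next gap: 28 days. Wed Mar 28 2035 + 28 days = Wed Apr 25 2035.
Next gap: 33 days. Wed Apr 25 2035 + 33 days = Mon May 28 2035.
Next gap: 38 days. Mon May 28 2035 + 38 days = Thu Jul 5 2035.
Next gap: 43 days. Thu Jul 5 2035 + 43 days = Fri Aug 17 2035.

Fri Aug 17 2035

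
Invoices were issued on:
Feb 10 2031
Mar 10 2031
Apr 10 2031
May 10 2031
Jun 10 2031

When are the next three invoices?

Each date is the 10th; the gaps (28, 31, 30, 31) track the month lengths.
The rule is the 10th of each month.
Next: July 2031 → Jul 10 2031.
Next: August 2031 → Aug 10 2031.
Next: September 2031 → Sep 10 2031.

Jul 10 2031, Aug 10 2031, Sep 10 2031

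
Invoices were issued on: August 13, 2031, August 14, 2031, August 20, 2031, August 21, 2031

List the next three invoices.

August 27, 2031; August 28, 2031; September 3, 2031

The gap pattern 1, 6, 1 repeats every 2 events.
These are the Wednesdays and Thursdays of each week.
Next Wednesday: August 27, 2031.
The following Thursday is August 28, 2031.
The following Wednesday is September 3, 2031.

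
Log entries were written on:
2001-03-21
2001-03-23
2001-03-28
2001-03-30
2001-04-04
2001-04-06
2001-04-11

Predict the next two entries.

2001-04-13, 2001-04-18

The gap pattern 2, 5, 2, 5, 2, 5 repeats every 2 events.
These are the Wednesdays and Fridays of each week.
The following Friday is 2001-04-13.
The following Wednesday is 2001-04-18.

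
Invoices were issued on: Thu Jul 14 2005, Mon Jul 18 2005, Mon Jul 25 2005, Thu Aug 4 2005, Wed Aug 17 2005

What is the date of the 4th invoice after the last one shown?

The spacing grows by 3 each time: 4, 7, 10, 13 days.
Next gap: 16 days. Wed Aug 17 2005 + 16 days = Fri Sep 2 2005.
Next gap: 19 days. Fri Sep 2 2005 + 19 days = Wed Sep 21 2005.
Next gap: 22 days. Wed Sep 21 2005 + 22 days = Thu Oct 13 2005.
Next gap: 25 days. Thu Oct 13 2005 + 25 days = Mon Nov 7 2005.

Mon Nov 7 2005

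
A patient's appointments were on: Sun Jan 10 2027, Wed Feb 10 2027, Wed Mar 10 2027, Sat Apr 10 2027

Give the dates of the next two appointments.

Mon May 10 2027, Thu Jun 10 2027

The day-of-month is always 10 (31, 28, 31 days between events).
So this recurs on the 10th of each month.
May 2027: Mon May 10 2027.
Next: June 2027 → Thu Jun 10 2027.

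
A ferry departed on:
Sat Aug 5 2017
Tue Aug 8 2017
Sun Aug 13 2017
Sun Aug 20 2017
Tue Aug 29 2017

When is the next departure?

Sat Sep 9 2017

The spacing grows by 2 each time: 3, 5, 7, 9 days.
Next gap: 11 days. Tue Aug 29 2017 + 11 days = Sat Sep 9 2017.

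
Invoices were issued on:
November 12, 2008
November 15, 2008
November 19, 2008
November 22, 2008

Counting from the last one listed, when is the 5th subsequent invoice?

Gaps: 3, 4, 3 days — not constant, but cyclic with period 2.
The events fall on every Wednesday and Saturday.
Next Wednesday: November 26, 2008.
Next Saturday: November 29, 2008.
The following Wednesday is December 3, 2008.
Next Saturday: December 6, 2008.
Next Wednesday: December 10, 2008.

December 10, 2008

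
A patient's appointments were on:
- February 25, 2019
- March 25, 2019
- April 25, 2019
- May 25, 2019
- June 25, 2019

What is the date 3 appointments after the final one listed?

The day-of-month is always 25 (28, 31, 30, 31 days between events).
So this recurs on the 25th of each month.
July 2019: July 25, 2019.
August 2019: August 25, 2019.
Next: September 2019 → September 25, 2019.

September 25, 2019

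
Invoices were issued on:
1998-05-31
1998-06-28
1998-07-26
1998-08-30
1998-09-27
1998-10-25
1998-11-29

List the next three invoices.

All Sundays; the gaps (28, 28, 35, 28, 28, 35) vary with month length.
This is the last Sunday of each month.
Last Sunday of December 1998: 1998-12-27.
January 1999 ends with Sunday 1999-01-31.
February 1999 ends with Sunday 1999-02-28.

1998-12-27, 1999-01-31, 1999-02-28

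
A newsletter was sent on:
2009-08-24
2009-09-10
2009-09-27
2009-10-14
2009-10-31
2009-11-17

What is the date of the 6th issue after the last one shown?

Every event comes 17 days after the last (17, 17, 17, 17, 17).
2009-11-17 + 17 days = 2009-12-04.
2009-12-04 + 17 days = 2009-12-21.
2009-12-21 + 17 days = 2010-01-07.
2010-01-07 + 17 days = 2010-01-24.
2010-01-24 + 17 days = 2010-02-10.
2010-02-10 + 17 days = 2010-02-27.

2010-02-27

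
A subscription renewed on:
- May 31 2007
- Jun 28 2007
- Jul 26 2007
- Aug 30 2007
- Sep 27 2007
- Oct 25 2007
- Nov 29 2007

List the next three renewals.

Every date is a Thursday; gaps 28, 28, 35, 28, 28, 35 days.
Each is the last Thursday of its month (at least one falls on the 29th or later, ruling out '4th Thursday').
December 2007 ends with Thursday Dec 27 2007.
Last Thursday of January 2008: Jan 31 2008.
February 2008 ends with Thursday Feb 28 2008.

Dec 27 2007, Jan 31 2008, Feb 28 2008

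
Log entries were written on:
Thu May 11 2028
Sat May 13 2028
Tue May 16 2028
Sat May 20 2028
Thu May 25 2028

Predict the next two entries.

Wed May 31 2028, Wed Jun 7 2028

Intervals are 2, 3, 4, 5 days — an arithmetic progression with common difference 1.
Next gap: 6 days. Thu May 25 2028 + 6 days = Wed May 31 2028.
Next gap: 7 days. Wed May 31 2028 + 7 days = Wed Jun 7 2028.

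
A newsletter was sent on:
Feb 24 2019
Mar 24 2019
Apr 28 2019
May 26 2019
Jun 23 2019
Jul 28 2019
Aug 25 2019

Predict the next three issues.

All dates are Sundays, 28, 35, 28, 28, 35, 28 days apart.
Specifically, the 4th Sunday of each month.
September 2019 — 4th Sunday is Sep 22 2019.
4th Sunday of October 2019: Oct 27 2019.
4th Sunday of November 2019: Nov 24 2019.

Sep 22 2019, Oct 27 2019, Nov 24 2019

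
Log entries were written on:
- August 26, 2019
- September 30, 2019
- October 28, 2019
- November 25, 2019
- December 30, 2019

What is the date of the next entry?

January 27, 2020

These are Mondays with 35, 28, 28, 35-day gaps.
Each is the final Monday of its month — September 30, 2019 is past the 28th, so '4th Monday' doesn't fit.
Last Monday of January 2020: January 27, 2020.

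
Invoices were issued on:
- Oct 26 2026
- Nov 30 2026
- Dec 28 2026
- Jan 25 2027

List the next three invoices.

Every date is a Monday; gaps 35, 28, 28 days.
Each is the last Monday of its month (at least one falls on the 29th or later, ruling out '4th Monday').
Last Monday of February 2027: Feb 22 2027.
Last Monday of March 2027: Mar 29 2027.
Last Monday of April 2027: Apr 26 2027.

Feb 22 2027, Mar 29 2027, Apr 26 2027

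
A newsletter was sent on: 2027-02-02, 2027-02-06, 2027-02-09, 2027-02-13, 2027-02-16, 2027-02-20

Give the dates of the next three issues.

2027-02-23, 2027-02-27, 2027-03-02

Gaps: 4, 3, 4, 3, 4 days — not constant, but cyclic with period 2.
The events fall on every Tuesday and Saturday.
The following Tuesday is 2027-02-23.
The following Saturday is 2027-02-27.
Next Tuesday: 2027-03-02.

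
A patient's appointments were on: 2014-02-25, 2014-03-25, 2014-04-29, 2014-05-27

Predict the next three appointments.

2014-06-24, 2014-07-29, 2014-08-26

These are Tuesdays with 28, 35, 28-day gaps.
Each is the final Tuesday of its month — 2014-04-29 is past the 28th, so '4th Tuesday' doesn't fit.
Last Tuesday of June 2014: 2014-06-24.
Last Tuesday of July 2014: 2014-07-29.
August 2014 ends with Tuesday 2014-08-26.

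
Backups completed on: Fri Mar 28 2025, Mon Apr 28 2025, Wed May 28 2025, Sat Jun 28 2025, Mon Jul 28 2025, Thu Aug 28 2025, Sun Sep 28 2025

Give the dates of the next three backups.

Tue Oct 28 2025, Fri Nov 28 2025, Sun Dec 28 2025

Each date is the 28th; the gaps (31, 30, 31, 30, 31, 31) track the month lengths.
The rule is the 28th of each month.
October 2025: Tue Oct 28 2025.
November 2025: Fri Nov 28 2025.
Next: December 2025 → Sun Dec 28 2025.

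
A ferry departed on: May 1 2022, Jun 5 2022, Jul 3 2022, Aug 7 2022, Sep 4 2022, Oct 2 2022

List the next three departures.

All dates are Sundays, 35, 28, 35, 28, 28 days apart.
Specifically, the 1st Sunday of each month.
1st Sunday of November 2022: Nov 6 2022.
December 2022 — 1st Sunday is Dec 4 2022.
January 2023 — 1st Sunday is Jan 1 2023.

Nov 6 2022, Dec 4 2022, Jan 1 2023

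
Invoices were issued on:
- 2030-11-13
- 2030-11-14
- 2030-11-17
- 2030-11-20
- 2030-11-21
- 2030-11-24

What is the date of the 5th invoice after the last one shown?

2030-12-05

The gap pattern 1, 3, 3, 1, 3 repeats every 3 events.
These are the Wednesdays, Thursdays and Sundays of each week.
Next Wednesday: 2030-11-27.
Next Thursday: 2030-11-28.
The following Sunday is 2030-12-01.
Next Wednesday: 2030-12-04.
The following Thursday is 2030-12-05.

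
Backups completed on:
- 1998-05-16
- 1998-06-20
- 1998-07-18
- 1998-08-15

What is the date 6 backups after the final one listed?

1999-02-20

Gaps: 35, 28, 28 days — a mix of 28 and 35. Every date is a Saturday.
Each is the 3rd Saturday of its month.
September 1998 — 3rd Saturday is 1998-09-19.
October 1998 — 3rd Saturday is 1998-10-17.
November 1998 — 3rd Saturday is 1998-11-21.
3rd Saturday of December 1998: 1998-12-19.
January 1999 — 3rd Saturday is 1999-01-16.
February 1999 — 3rd Saturday is 1999-02-20.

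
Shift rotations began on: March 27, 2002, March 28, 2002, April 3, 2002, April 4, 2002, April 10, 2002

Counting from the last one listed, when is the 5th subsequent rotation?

April 25, 2002

The gap pattern 1, 6, 1, 6 repeats every 2 events.
These are the Wednesdays and Thursdays of each week.
Next Thursday: April 11, 2002.
The following Wednesday is April 17, 2002.
The following Thursday is April 18, 2002.
The following Wednesday is April 24, 2002.
Next Thursday: April 25, 2002.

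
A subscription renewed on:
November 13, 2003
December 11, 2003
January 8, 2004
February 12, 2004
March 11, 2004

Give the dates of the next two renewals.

April 8, 2004; May 13, 2004

Gaps: 28, 28, 35, 28 days — a mix of 28 and 35. Every date is a Thursday.
Each is the 2nd Thursday of its month.
April 2004 — 2nd Thursday is April 8, 2004.
May 2004 — 2nd Thursday is May 13, 2004.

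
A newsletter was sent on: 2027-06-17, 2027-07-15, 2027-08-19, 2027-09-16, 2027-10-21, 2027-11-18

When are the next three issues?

2027-12-16, 2028-01-20, 2028-02-17

These are Thursdays at 28- or 35-day spacing (28, 35, 28, 35, 28).
The pattern: 3rd Thursday of the month.
3rd Thursday of December 2027: 2027-12-16.
3rd Thursday of January 2028: 2028-01-20.
February 2028 — 3rd Thursday is 2028-02-17.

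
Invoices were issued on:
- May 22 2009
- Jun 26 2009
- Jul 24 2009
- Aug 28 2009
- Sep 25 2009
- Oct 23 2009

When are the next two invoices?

All dates are Fridays, 35, 28, 35, 28, 28 days apart.
Specifically, the 4th Friday of each month.
4th Friday of November 2009: Nov 27 2009.
4th Friday of December 2009: Dec 25 2009.

Nov 27 2009, Dec 25 2009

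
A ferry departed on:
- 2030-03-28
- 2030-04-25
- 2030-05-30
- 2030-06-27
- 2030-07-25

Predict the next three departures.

Every date is a Thursday; gaps 28, 35, 28, 28 days.
Each is the last Thursday of its month (at least one falls on the 29th or later, ruling out '4th Thursday').
Last Thursday of August 2030: 2030-08-29.
September 2030 ends with Thursday 2030-09-26.
Last Thursday of October 2030: 2030-10-31.

2030-08-29, 2030-09-26, 2030-10-31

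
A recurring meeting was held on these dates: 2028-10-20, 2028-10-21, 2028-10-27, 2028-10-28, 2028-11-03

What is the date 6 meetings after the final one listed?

Gaps: 1, 6, 1, 6 days — not constant, but cyclic with period 2.
The events fall on every Friday and Saturday.
Next Saturday: 2028-11-04.
Next Friday: 2028-11-10.
Next Saturday: 2028-11-11.
Next Friday: 2028-11-17.
The following Saturday is 2028-11-18.
The following Friday is 2028-11-24.

2028-11-24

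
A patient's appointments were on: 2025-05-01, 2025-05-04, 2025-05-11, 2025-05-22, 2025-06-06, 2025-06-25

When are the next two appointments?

2025-07-18, 2025-08-14

The spacing grows by 4 each time: 3, 7, 11, 15, 19 days.
Next gap: 23 days. 2025-06-25 + 23 days = 2025-07-18.
Next gap: 27 days. 2025-07-18 + 27 days = 2025-08-14.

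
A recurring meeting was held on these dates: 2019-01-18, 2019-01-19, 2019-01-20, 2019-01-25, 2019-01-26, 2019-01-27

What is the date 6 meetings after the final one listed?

The gap pattern 1, 1, 5, 1, 1 repeats every 3 events.
These are the Fridays, Saturdays and Sundays of each week.
The following Friday is 2019-02-01.
The following Saturday is 2019-02-02.
Next Sunday: 2019-02-03.
Next Friday: 2019-02-08.
The following Saturday is 2019-02-09.
The following Sunday is 2019-02-10.

2019-02-10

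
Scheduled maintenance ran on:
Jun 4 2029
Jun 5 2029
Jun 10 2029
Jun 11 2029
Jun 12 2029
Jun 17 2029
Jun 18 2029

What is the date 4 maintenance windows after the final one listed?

Every event lands on a Monday or Tuesday or Sunday (gaps cycle 1, 5, 1, 1, 5, 1).
So the schedule is: every Monday, Tuesday and Sunday.
The following Tuesday is Jun 19 2029.
Next Sunday: Jun 24 2029.
The following Monday is Jun 25 2029.
The following Tuesday is Jun 26 2029.

Jun 26 2029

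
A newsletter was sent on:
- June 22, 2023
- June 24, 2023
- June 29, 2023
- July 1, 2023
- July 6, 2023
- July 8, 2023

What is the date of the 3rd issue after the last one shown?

July 20, 2023

Gaps: 2, 5, 2, 5, 2 days — not constant, but cyclic with period 2.
The events fall on every Thursday and Saturday.
The following Thursday is July 13, 2023.
Next Saturday: July 15, 2023.
Next Thursday: July 20, 2023.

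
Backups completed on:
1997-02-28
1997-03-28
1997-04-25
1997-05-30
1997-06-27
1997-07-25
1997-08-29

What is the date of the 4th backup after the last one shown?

All Fridays; the gaps (28, 28, 35, 28, 28, 35) vary with month length.
This is the last Friday of each month.
September 1997 ends with Friday 1997-09-26.
Last Friday of October 1997: 1997-10-31.
Last Friday of November 1997: 1997-11-28.
December 1997 ends with Friday 1997-12-26.

1997-12-26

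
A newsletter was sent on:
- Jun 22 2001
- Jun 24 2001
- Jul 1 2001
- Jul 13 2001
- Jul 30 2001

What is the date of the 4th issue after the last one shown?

The spacing grows by 5 each time: 2, 7, 12, 17 days.
Next gap: 22 days. Jul 30 2001 + 22 days = Aug 21 2001.
Next gap: 27 days. Aug 21 2001 + 27 days = Sep 17 2001.
Next gap: 32 days. Sep 17 2001 + 32 days = Oct 19 2001.
Next gap: 37 days. Oct 19 2001 + 37 days = Nov 25 2001.

Nov 25 2001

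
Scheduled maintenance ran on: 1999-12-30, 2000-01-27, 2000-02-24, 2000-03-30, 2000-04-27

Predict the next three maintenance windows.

Every date is a Thursday; gaps 28, 28, 35, 28 days.
Each is the last Thursday of its month (at least one falls on the 29th or later, ruling out '4th Thursday').
May 2000 ends with Thursday 2000-05-25.
Last Thursday of June 2000: 2000-06-29.
Last Thursday of July 2000: 2000-07-27.

2000-05-25, 2000-06-29, 2000-07-27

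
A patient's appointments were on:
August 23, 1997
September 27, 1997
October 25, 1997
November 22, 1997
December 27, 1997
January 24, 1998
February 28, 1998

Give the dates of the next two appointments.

All dates are Saturdays, 35, 28, 28, 35, 28, 35 days apart.
Specifically, the 4th Saturday of each month.
March 1998 — 4th Saturday is March 28, 1998.
4th Saturday of April 1998: April 25, 1998.

March 28, 1998; April 25, 1998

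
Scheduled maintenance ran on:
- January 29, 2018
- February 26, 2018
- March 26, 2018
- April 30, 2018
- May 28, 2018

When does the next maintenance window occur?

All Mondays; the gaps (28, 28, 35, 28) vary with month length.
This is the last Monday of each month.
Last Monday of June 2018: June 25, 2018.

June 25, 2018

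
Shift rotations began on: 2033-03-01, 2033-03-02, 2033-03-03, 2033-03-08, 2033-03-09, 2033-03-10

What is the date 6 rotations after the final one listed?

Every event lands on a Tuesday or Wednesday or Thursday (gaps cycle 1, 1, 5, 1, 1).
So the schedule is: every Tuesday, Wednesday and Thursday.
The following Tuesday is 2033-03-15.
Next Wednesday: 2033-03-16.
The following Thursday is 2033-03-17.
The following Tuesday is 2033-03-22.
The following Wednesday is 2033-03-23.
The following Thursday is 2033-03-24.

2033-03-24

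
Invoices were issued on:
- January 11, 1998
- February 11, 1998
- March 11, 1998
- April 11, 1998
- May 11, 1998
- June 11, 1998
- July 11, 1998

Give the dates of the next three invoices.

Gaps: 31, 28, 31, 30, 31, 30 days — not constant. Every event is on the 11th of the month.
Pattern: the 11th of each month.
Next: August 1998 → August 11, 1998.
Next: September 1998 → September 11, 1998.
Next: October 1998 → October 11, 1998.

August 11, 1998; September 11, 1998; October 11, 1998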